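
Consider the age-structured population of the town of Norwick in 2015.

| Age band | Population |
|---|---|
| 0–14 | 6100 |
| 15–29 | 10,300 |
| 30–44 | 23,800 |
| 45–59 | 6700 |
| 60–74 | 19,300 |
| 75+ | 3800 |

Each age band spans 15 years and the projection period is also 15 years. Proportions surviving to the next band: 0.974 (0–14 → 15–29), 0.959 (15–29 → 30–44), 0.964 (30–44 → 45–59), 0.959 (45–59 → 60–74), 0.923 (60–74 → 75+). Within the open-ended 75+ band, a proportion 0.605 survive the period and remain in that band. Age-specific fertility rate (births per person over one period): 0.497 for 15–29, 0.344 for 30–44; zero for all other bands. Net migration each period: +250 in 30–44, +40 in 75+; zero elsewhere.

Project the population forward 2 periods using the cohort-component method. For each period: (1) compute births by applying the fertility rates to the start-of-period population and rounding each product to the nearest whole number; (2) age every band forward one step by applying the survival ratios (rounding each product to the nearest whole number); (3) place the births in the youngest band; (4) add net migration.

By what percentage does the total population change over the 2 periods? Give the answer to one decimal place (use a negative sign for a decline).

7.5

Let group 1 be 0–14 through group 6 = 75+.
Period 1.
Births: 10300 × 0.497 = 5119, 23800 × 0.344 = 8187 → 13306
Group 2: 6100 × 0.974 = 5941
Group 3: 10300 × 0.959 = 9878
Group 4: 23800 × 0.964 = 22943
Group 5: 6700 × 0.959 = 6425
Group 6: 19300 × 0.923 + 3800 × 0.605 = 17814 + 2299 = 20113
Net migration: Group 3 + 250 → 10128; Group 6 + 40 → 20153
Giving 13306 / 5941 / 10128 / 22943 / 6425 / 20153.
Period 2.
Births: 5941 × 0.497 = 2953, 10128 × 0.344 = 3484 → 6437
Group 2: 13306 × 0.974 = 12960
Group 3: 5941 × 0.959 = 5697
Group 4: 10128 × 0.964 = 9763
Group 5: 22943 × 0.959 = 22002
Group 6: 6425 × 0.923 + 20153 × 0.605 = 5930 + 12193 = 18123
Net migration: Group 3 + 250 → 5947; Group 6 + 40 → 18163
Giving 6437 / 12960 / 5947 / 9763 / 22002 / 18163.
Total: 70000 → 75272; change = 5272; percentage change = 7.5%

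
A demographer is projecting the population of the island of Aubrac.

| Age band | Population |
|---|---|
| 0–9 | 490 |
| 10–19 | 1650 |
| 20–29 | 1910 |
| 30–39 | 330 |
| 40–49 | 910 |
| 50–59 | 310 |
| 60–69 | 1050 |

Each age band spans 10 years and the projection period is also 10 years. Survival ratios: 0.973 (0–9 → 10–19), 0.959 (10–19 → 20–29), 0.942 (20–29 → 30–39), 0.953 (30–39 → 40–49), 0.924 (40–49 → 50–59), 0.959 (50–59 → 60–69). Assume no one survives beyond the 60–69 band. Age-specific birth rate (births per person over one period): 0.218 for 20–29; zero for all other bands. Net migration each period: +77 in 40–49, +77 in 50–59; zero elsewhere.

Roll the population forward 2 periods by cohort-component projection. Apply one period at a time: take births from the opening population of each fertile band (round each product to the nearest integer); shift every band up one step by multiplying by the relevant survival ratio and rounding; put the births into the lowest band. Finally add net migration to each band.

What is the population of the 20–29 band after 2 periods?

457

After projecting period 1:
Births: 1910 × 0.218 = 416
10–19: 490 × 0.973 = 477
20–29: 1650 × 0.959 = 1582
30–39: 1910 × 0.942 = 1799
40–49: 330 × 0.953 = 314
50–59: 910 × 0.924 = 841
60–69: 310 × 0.959 = 297
Net migration: 40–49 + 77 → 391; 50–59 + 77 → 918
Giving 416 / 477 / 1582 / 1799 / 391 / 918 / 297.
After projecting period 2:
Births: 1582 × 0.218 = 345
10–19: 416 × 0.973 = 405
20–29: 477 × 0.959 = 457
30–39: 1582 × 0.942 = 1490
40–49: 1799 × 0.953 = 1714
50–59: 391 × 0.924 = 361
60–69: 918 × 0.959 = 880
Net migration: 40–49 + 77 → 1791; 50–59 + 77 → 438
Giving 345 / 405 / 457 / 1490 / 1791 / 438 / 880.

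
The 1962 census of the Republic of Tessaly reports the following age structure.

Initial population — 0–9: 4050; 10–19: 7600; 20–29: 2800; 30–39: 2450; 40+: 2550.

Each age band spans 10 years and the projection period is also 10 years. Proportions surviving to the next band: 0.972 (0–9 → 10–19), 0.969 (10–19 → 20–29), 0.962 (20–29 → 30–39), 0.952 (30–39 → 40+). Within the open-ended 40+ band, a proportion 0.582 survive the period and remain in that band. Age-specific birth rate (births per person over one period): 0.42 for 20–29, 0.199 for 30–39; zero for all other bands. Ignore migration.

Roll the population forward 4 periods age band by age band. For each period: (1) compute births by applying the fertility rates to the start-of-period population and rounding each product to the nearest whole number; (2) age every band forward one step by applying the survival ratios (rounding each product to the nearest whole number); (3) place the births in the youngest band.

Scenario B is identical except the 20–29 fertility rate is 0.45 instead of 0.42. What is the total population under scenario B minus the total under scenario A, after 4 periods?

Call the groups 1 to 5, youngest first.
Period 1.
Births: 2800 × 0.42 = 1176 ; 2450 × 0.199 = 488 → 1664
Group 2: 4050 × 0.972 = 3937
Group 3: 7600 × 0.969 = 7364
Group 4: 2800 × 0.962 = 2694
Group 5: 2450 × 0.952 + 2550 × 0.582 = 2332 + 1484 = 3816
Population now: 0–9=1664, 10–19=3937, 20–29=7364, 30–39=2694, 40+=3816
Period 2.
Births: 7364 × 0.42 = 3093 ; 2694 × 0.199 = 536 → 3629
Group 2: 1664 × 0.972 = 1617
Group 3: 3937 × 0.969 = 3815
Group 4: 7364 × 0.962 = 7084
Group 5: 2694 × 0.952 + 3816 × 0.582 = 2565 + 2221 = 4786
Population now: 0–9=3629, 10–19=1617, 20–29=3815, 30–39=7084, 40+=4786
Period 3.
Births: 3815 × 0.42 = 1602 ; 7084 × 0.199 = 1410 → 3012
Group 2: 3629 × 0.972 = 3527
Group 3: 1617 × 0.969 = 1567
Group 4: 3815 × 0.962 = 3670
Group 5: 7084 × 0.952 + 4786 × 0.582 = 6744 + 2785 = 9529
Population now: 0–9=3012, 10–19=3527, 20–29=1567, 30–39=3670, 40+=9529
Period 4.
Births: 1567 × 0.42 = 658 ; 3670 × 0.199 = 730 → 1388
Group 2: 3012 × 0.972 = 2928
Group 3: 3527 × 0.969 = 3418
Group 4: 1567 × 0.962 = 1507
Group 5: 3670 × 0.952 + 9529 × 0.582 = 3494 + 5546 = 9040
Population now: 0–9=1388, 10–19=2928, 20–29=3418, 30–39=1507, 40+=9040
Scenario A total after 4 periods: 18281
Scenario B projection —
Period 1.
Births: 2800 × 0.45 = 1260 ; 2450 × 0.199 = 488 → 1748
Group 2: 4050 × 0.972 = 3937
Group 3: 7600 × 0.969 = 7364
Group 4: 2800 × 0.962 = 2694
Group 5: 2450 × 0.952 + 2550 × 0.582 = 2332 + 1484 = 3816
Population now: 0–9=1748, 10–19=3937, 20–29=7364, 30–39=2694, 40+=3816
Period 2.
Births: 7364 × 0.45 = 3314 ; 2694 × 0.199 = 536 → 3850
Group 2: 1748 × 0.972 = 1699
Group 3: 3937 × 0.969 = 3815
Group 4: 7364 × 0.962 = 7084
Group 5: 2694 × 0.952 + 3816 × 0.582 = 2565 + 2221 = 4786
Population now: 0–9=3850, 10–19=1699, 20–29=3815, 30–39=7084, 40+=4786
Period 3.
Births: 3815 × 0.45 = 1717 ; 7084 × 0.199 = 1410 → 3127
Group 2: 3850 × 0.972 = 3742
Group 3: 1699 × 0.969 = 1646
Group 4: 3815 × 0.962 = 3670
Group 5: 7084 × 0.952 + 4786 × 0.582 = 6744 + 2785 = 9529
Population now: 0–9=3127, 10–19=3742, 20–29=1646, 30–39=3670, 40+=9529
Period 4.
Births: 1646 × 0.45 = 741 ; 3670 × 0.199 = 730 → 1471
Group 2: 3127 × 0.972 = 3039
Group 3: 3742 × 0.969 = 3626
Group 4: 1646 × 0.962 = 1583
Group 5: 3670 × 0.952 + 9529 × 0.582 = 3494 + 5546 = 9040
Population now: 0–9=1471, 10–19=3039, 20–29=3626, 30–39=1583, 40+=9040
Scenario B total after 4 periods: 18759
Difference B − A = 18759 − 18281 = 478

478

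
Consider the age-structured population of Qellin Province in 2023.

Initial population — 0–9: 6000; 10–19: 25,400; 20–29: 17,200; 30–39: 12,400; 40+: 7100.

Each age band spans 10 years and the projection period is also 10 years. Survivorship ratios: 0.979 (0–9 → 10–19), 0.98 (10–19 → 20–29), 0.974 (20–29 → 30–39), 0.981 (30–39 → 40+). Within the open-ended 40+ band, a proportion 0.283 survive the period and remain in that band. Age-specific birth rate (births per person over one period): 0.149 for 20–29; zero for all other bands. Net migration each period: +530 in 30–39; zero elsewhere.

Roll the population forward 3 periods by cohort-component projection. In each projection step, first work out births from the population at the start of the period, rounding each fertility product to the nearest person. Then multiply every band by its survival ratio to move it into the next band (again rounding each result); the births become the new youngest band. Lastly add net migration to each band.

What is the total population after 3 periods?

(Groups numbered youngest = 1 to oldest = 5.)
After projecting period 1:
Births: 17200 × 0.149 = 2563
Group 2: 6000 × 0.979 = 5874
Group 3: 25400 × 0.98 = 24892
Group 4: 17200 × 0.974 = 16753
Group 5: 12400 × 0.981 + 7100 × 0.283 = 12164 + 2009 = 14173
Net migration: Group 4 + 530 → 17283
→ [2563, 5874, 24892, 17283, 14173]
After projecting period 2:
Births: 24892 × 0.149 = 3709
Group 2: 2563 × 0.979 = 2509
Group 3: 5874 × 0.98 = 5757
Group 4: 24892 × 0.974 = 24245
Group 5: 17283 × 0.981 + 14173 × 0.283 = 16955 + 4011 = 20966
Net migration: Group 4 + 530 → 24775
→ [3709, 2509, 5757, 24775, 20966]
After projecting period 3:
Births: 5757 × 0.149 = 858
Group 2: 3709 × 0.979 = 3631
Group 3: 2509 × 0.98 = 2459
Group 4: 5757 × 0.974 = 5607
Group 5: 24775 × 0.981 + 20966 × 0.283 = 24304 + 5933 = 30237
Net migration: Group 4 + 530 → 6137
→ [858, 3631, 2459, 6137, 30237]
Total after period 3: 858 + 3631 + 2459 + 6137 + 30237 = 43322

43322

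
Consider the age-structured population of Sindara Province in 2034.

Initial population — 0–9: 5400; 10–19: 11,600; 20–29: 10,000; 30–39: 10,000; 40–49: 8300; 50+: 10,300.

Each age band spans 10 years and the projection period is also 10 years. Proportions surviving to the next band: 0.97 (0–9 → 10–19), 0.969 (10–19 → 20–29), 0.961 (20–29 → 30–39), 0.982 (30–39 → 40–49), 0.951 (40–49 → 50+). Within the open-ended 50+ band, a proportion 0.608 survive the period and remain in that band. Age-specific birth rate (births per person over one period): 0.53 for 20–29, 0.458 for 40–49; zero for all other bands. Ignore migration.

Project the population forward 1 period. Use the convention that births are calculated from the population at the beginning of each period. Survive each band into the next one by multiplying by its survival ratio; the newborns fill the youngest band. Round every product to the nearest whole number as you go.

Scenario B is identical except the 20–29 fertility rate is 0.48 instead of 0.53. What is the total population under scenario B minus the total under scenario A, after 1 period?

-500

[period 1]
Births: 10000 * 0.53 = 5300, 8300 * 0.458 = 3801 — total 9101
10–19: 5400 * 0.97 = 5238
20–29: 11600 * 0.969 = 11240
30–39: 10000 * 0.961 = 9610
40–49: 10000 * 0.982 = 9820
50+: 8300 * 0.951 + 10300 * 0.608 = 7893 + 6262 = 14155
End of period: [9101, 5238, 11240, 9610, 9820, 14155]
Scenario A total after 1 period: 59164
Scenario B projection —
[period 1]
Births: 10000 * 0.48 = 4800, 8300 * 0.458 = 3801 — total 8601
10–19: 5400 * 0.97 = 5238
20–29: 11600 * 0.969 = 11240
30–39: 10000 * 0.961 = 9610
40–49: 10000 * 0.982 = 9820
50+: 8300 * 0.951 + 10300 * 0.608 = 7893 + 6262 = 14155
End of period: [8601, 5238, 11240, 9610, 9820, 14155]
Scenario B total after 1 period: 58664
Difference B − A = 58664 − 59164 = -500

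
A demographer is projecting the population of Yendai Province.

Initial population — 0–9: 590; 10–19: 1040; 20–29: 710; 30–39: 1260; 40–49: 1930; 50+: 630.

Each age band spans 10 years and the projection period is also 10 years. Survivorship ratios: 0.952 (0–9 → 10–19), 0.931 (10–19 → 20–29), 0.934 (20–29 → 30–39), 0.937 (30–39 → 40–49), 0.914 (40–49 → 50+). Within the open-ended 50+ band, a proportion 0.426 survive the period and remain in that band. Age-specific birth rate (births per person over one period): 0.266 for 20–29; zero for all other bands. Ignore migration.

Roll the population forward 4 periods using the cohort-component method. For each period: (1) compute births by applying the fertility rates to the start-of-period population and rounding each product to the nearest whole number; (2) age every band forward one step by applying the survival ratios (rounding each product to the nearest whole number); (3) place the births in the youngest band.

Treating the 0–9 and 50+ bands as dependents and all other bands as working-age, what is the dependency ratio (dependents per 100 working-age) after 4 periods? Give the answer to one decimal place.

Numbering the groups 1..6 from youngest to oldest:
Period 1:
Births: 710 × 0.266 = 189
Group 2: 590 × 0.952 = 562
Group 3: 1040 × 0.931 = 968
Group 4: 710 × 0.934 = 663
Group 5: 1260 × 0.937 = 1181
Group 6: 1930 × 0.914 + 630 × 0.426 = 1764 + 268 = 2032
Population now: 0–9=189, 10–19=562, 20–29=968, 30–39=663, 40–49=1181, 50+=2032
Period 2:
Births: 968 × 0.266 = 257
Group 2: 189 × 0.952 = 180
Group 3: 562 × 0.931 = 523
Group 4: 968 × 0.934 = 904
Group 5: 663 × 0.937 = 621
Group 6: 1181 × 0.914 + 2032 × 0.426 = 1079 + 866 = 1945
Population now: 0–9=257, 10–19=180, 20–29=523, 30–39=904, 40–49=621, 50+=1945
Period 3:
Births: 523 × 0.266 = 139
Group 2: 257 × 0.952 = 245
Group 3: 180 × 0.931 = 168
Group 4: 523 × 0.934 = 488
Group 5: 904 × 0.937 = 847
Group 6: 621 × 0.914 + 1945 × 0.426 = 568 + 829 = 1397
Population now: 0–9=139, 10–19=245, 20–29=168, 30–39=488, 40–49=847, 50+=1397
Period 4:
Births: 168 × 0.266 = 45
Group 2: 139 × 0.952 = 132
Group 3: 245 × 0.931 = 228
Group 4: 168 × 0.934 = 157
Group 5: 488 × 0.937 = 457
Group 6: 847 × 0.914 + 1397 × 0.426 = 774 + 595 = 1369
Population now: 0–9=45, 10–19=132, 20–29=228, 30–39=157, 40–49=457, 50+=1369
Dependents (band 0–9 + band 50+) = 45 + 1369 = 1414; working-age = 974; ratio = 1414/974 × 100 = 145.2

145.2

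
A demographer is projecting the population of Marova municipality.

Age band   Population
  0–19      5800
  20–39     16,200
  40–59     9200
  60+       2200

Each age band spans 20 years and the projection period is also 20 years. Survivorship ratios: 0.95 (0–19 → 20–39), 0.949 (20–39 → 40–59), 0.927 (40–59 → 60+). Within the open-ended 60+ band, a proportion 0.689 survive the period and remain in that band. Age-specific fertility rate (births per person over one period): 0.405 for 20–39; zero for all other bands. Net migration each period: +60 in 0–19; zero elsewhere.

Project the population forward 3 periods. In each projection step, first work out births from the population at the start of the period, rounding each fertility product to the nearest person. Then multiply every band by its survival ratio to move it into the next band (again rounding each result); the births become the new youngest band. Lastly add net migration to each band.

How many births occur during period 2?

2232

Period 1.
Births: 16200 × 0.405 = 6561
20–39: 5800 × 0.95 = 5510
40–59: 16200 × 0.949 = 15374
60+: 9200 × 0.927 + 2200 × 0.689 = 8528 + 1516 = 10044
Net migration: 0–19 + 60 → 6621
→ [6621, 5510, 15374, 10044]
Period 2.
Births: 5510 × 0.405 = 2232
20–39: 6621 × 0.95 = 6290
40–59: 5510 × 0.949 = 5229
60+: 15374 × 0.927 + 10044 × 0.689 = 14252 + 6920 = 21172
Net migration: 0–19 + 60 → 2292
→ [2292, 6290, 5229, 21172]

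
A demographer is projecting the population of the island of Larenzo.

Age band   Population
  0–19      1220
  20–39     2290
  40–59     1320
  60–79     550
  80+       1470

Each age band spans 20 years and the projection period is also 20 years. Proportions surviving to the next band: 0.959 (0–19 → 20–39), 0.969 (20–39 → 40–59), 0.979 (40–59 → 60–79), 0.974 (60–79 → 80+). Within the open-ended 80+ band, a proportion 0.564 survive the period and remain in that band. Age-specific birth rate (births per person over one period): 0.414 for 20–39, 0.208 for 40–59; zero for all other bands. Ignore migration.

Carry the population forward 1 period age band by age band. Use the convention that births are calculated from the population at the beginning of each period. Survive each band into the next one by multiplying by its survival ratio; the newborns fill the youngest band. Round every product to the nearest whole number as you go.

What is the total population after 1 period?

Call the bands 1 to 5, youngest first.
Period 1:
Births: 2290 × 0.414 = 948  |  1320 × 0.208 = 275 — total 1223
Band 2: 1220 × 0.959 = 1170
Band 3: 2290 × 0.969 = 2219
Band 4: 1320 × 0.979 = 1292
Band 5: 550 × 0.974 + 1470 × 0.564 = 536 + 829 = 1365
Population now: 0–19=1223, 20–39=1170, 40–59=2219, 60–79=1292, 80+=1365
Total after period 1: 1223 + 1170 + 2219 + 1292 + 1365 = 7269

7269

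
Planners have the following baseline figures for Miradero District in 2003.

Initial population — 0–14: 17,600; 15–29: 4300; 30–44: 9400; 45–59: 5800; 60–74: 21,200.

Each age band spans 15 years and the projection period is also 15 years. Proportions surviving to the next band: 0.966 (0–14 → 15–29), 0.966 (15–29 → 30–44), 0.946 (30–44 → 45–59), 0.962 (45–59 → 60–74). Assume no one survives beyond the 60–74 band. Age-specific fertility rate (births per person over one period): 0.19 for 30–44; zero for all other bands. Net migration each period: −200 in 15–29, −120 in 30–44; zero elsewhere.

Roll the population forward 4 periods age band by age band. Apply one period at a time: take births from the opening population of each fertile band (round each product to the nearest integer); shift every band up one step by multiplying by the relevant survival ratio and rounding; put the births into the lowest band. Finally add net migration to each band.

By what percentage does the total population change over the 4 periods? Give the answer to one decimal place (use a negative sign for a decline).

Period 1:
Births: 9400 × 0.19 = 1786
15–29: 17600 × 0.966 = 17002
30–44: 4300 × 0.966 = 4154
45–59: 9400 × 0.946 = 8892
60–74: 5800 × 0.962 = 5580
Net migration: 15–29 − 200 → 16802; 30–44 − 120 → 4034
Giving 1786 / 16802 / 4034 / 8892 / 5580.
Period 2:
Births: 4034 × 0.19 = 766
15–29: 1786 × 0.966 = 1725
30–44: 16802 × 0.966 = 16231
45–59: 4034 × 0.946 = 3816
60–74: 8892 × 0.962 = 8554
Net migration: 15–29 − 200 → 1525; 30–44 − 120 → 16111
Giving 766 / 1525 / 16111 / 3816 / 8554.
Period 3:
Births: 16111 × 0.19 = 3061
15–29: 766 × 0.966 = 740
30–44: 1525 × 0.966 = 1473
45–59: 16111 × 0.946 = 15241
60–74: 3816 × 0.962 = 3671
Net migration: 15–29 − 200 → 540; 30–44 − 120 → 1353
Giving 3061 / 540 / 1353 / 15241 / 3671.
Period 4:
Births: 1353 × 0.19 = 257
15–29: 3061 × 0.966 = 2957
30–44: 540 × 0.966 = 522
45–59: 1353 × 0.946 = 1280
60–74: 15241 × 0.962 = 14662
Net migration: 15–29 − 200 → 2757; 30–44 − 120 → 402
Giving 257 / 2757 / 402 / 1280 / 14662.
Total: 58300 → 19358; change = -38942; percentage change = -66.8%

-66.8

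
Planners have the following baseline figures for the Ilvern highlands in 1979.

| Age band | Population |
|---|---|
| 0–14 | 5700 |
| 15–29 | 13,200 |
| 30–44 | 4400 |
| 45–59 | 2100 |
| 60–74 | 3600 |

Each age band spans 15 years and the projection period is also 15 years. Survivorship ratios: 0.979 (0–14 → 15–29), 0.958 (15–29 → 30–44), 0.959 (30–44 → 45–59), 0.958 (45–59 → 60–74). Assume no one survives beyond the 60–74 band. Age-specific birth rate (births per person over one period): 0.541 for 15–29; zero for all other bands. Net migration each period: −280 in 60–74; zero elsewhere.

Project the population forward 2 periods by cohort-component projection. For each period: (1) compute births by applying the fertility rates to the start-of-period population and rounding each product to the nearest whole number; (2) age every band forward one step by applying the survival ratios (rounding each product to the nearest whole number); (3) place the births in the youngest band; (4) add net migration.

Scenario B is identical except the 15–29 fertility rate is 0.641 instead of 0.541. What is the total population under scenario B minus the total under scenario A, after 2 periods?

1850

[period 1]
Births: 13200 × 0.541 = 7141
15–29: 5700 × 0.979 = 5580
30–44: 13200 × 0.958 = 12646
45–59: 4400 × 0.959 = 4220
60–74: 2100 × 0.958 = 2012
Net migration: 60–74 − 280 → 1732
End of period: [7141, 5580, 12646, 4220, 1732]
[period 2]
Births: 5580 × 0.541 = 3019
15–29: 7141 × 0.979 = 6991
30–44: 5580 × 0.958 = 5346
45–59: 12646 × 0.959 = 12128
60–74: 4220 × 0.958 = 4043
Net migration: 60–74 − 280 → 3763
End of period: [3019, 6991, 5346, 12128, 3763]
Scenario A total after 2 periods: 31247
Scenario B projection —
[period 1]
Births: 13200 × 0.641 = 8461
15–29: 5700 × 0.979 = 5580
30–44: 13200 × 0.958 = 12646
45–59: 4400 × 0.959 = 4220
60–74: 2100 × 0.958 = 2012
Net migration: 60–74 − 280 → 1732
End of period: [8461, 5580, 12646, 4220, 1732]
[period 2]
Births: 5580 × 0.641 = 3577
15–29: 8461 × 0.979 = 8283
30–44: 5580 × 0.958 = 5346
45–59: 12646 × 0.959 = 12128
60–74: 4220 × 0.958 = 4043
Net migration: 60–74 − 280 → 3763
End of period: [3577, 8283, 5346, 12128, 3763]
Scenario B total after 2 periods: 33097
Difference B − A = 33097 − 31247 = 1850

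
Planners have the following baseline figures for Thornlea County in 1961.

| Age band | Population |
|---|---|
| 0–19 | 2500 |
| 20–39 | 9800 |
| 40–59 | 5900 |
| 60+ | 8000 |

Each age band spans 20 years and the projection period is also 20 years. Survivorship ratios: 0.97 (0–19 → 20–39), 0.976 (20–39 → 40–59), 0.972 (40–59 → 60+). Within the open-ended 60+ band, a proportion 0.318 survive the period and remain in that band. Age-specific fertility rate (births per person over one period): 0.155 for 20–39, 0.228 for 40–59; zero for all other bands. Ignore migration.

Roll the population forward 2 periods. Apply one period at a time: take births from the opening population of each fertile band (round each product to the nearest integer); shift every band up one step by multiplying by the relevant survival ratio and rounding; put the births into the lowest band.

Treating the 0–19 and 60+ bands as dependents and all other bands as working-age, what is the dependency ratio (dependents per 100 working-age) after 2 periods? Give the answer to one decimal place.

281.6

Let group 1 be 0–19 through group 4 = 60+.
After projecting period 1:
Births: 9800 × 0.155 = 1519, 5900 × 0.228 = 1345 → total 2864
Group 2: 2500 × 0.97 = 2425
Group 3: 9800 × 0.976 = 9565
Group 4: 5900 × 0.972 + 8000 × 0.318 = 5735 + 2544 = 8279
End of period: [2864, 2425, 9565, 8279]
After projecting period 2:
Births: 2425 × 0.155 = 376, 9565 × 0.228 = 2181 → total 2557
Group 2: 2864 × 0.97 = 2778
Group 3: 2425 × 0.976 = 2367
Group 4: 9565 × 0.972 + 8279 × 0.318 = 9297 + 2633 = 11930
End of period: [2557, 2778, 2367, 11930]
Dependents (band 0–19 + band 60+) = 2557 + 11930 = 14487; working-age = 5145; ratio = 14487/5145 × 100 = 281.6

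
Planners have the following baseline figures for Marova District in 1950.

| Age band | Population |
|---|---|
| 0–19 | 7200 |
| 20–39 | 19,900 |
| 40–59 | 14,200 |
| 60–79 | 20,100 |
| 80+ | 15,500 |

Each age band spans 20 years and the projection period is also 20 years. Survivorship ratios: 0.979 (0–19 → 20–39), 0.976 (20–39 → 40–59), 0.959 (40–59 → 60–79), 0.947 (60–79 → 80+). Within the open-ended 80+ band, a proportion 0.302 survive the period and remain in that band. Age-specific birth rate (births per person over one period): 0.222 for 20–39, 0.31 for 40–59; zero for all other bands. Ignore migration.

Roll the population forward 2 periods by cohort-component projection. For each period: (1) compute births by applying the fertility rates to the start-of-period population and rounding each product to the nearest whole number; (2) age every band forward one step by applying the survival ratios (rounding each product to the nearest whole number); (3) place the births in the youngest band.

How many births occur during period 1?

Call the bands 1 to 5, youngest first.
— Period 1 —
Births: 19900 * 0.222 = 4418  |  14200 * 0.31 = 4402 ⇒ total 8820
Band 2: 7200 * 0.979 = 7049
Band 3: 19900 * 0.976 = 19422
Band 4: 14200 * 0.959 = 13618
Band 5: 20100 * 0.947 + 15500 * 0.302 = 19035 + 4681 = 23716
End of period: [8820, 7049, 19422, 13618, 23716]

8820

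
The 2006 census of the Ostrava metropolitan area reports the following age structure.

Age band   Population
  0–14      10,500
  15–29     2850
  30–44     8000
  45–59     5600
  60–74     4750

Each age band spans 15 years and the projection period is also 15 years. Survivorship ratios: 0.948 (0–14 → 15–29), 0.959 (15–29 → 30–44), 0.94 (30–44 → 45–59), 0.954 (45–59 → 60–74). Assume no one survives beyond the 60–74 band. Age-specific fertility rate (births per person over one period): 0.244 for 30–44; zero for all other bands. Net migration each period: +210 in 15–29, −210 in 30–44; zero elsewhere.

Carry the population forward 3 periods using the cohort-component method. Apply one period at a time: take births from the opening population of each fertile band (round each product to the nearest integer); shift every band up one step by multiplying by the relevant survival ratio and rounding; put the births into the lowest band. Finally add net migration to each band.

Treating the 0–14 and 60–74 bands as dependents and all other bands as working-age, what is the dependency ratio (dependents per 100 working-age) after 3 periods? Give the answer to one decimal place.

After projecting period 1:
Births: 8000 × 0.244 = 1952
15–29: 10500 × 0.948 = 9954
30–44: 2850 × 0.959 = 2733
45–59: 8000 × 0.94 = 7520
60–74: 5600 × 0.954 = 5342
Net migration: 15–29 + 210 → 10164; 30–44 − 210 → 2523
End of period: [1952, 10164, 2523, 7520, 5342]
After projecting period 2:
Births: 2523 × 0.244 = 616
15–29: 1952 × 0.948 = 1850
30–44: 10164 × 0.959 = 9747
45–59: 2523 × 0.94 = 2372
60–74: 7520 × 0.954 = 7174
Net migration: 15–29 + 210 → 2060; 30–44 − 210 → 9537
End of period: [616, 2060, 9537, 2372, 7174]
After projecting period 3:
Births: 9537 × 0.244 = 2327
15–29: 616 × 0.948 = 584
30–44: 2060 × 0.959 = 1976
45–59: 9537 × 0.94 = 8965
60–74: 2372 × 0.954 = 2263
Net migration: 15–29 + 210 → 794; 30–44 − 210 → 1766
End of period: [2327, 794, 1766, 8965, 2263]
Dependents (band 0–14 + band 60–74) = 2327 + 2263 = 4590; working-age = 11525; ratio = 4590/11525 × 100 = 39.8

39.8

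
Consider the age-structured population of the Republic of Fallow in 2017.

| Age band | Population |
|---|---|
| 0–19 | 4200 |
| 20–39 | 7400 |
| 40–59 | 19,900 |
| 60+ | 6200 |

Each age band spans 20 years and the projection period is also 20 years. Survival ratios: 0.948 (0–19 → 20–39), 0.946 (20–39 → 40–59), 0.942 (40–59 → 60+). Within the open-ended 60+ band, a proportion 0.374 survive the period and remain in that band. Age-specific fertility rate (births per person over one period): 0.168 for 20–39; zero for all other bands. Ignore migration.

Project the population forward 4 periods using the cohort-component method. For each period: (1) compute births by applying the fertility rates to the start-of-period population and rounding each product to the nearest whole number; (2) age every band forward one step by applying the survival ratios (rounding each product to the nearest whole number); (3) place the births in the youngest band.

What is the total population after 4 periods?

5296

— Period 1 —
Births: 7400 * 0.168 = 1243
20–39: 4200 * 0.948 = 3982
40–59: 7400 * 0.946 = 7000
60+: 19900 * 0.942 + 6200 * 0.374 = 18746 + 2319 = 21065
Population now: 0–19=1243, 20–39=3982, 40–59=7000, 60+=21065
— Period 2 —
Births: 3982 * 0.168 = 669
20–39: 1243 * 0.948 = 1178
40–59: 3982 * 0.946 = 3767
60+: 7000 * 0.942 + 21065 * 0.374 = 6594 + 7878 = 14472
Population now: 0–19=669, 20–39=1178, 40–59=3767, 60+=14472
— Period 3 —
Births: 1178 * 0.168 = 198
20–39: 669 * 0.948 = 634
40–59: 1178 * 0.946 = 1114
60+: 3767 * 0.942 + 14472 * 0.374 = 3549 + 5413 = 8962
Population now: 0–19=198, 20–39=634, 40–59=1114, 60+=8962
— Period 4 —
Births: 634 * 0.168 = 107
20–39: 198 * 0.948 = 188
40–59: 634 * 0.946 = 600
60+: 1114 * 0.942 + 8962 * 0.374 = 1049 + 3352 = 4401
Population now: 0–19=107, 20–39=188, 40–59=600, 60+=4401
Total after period 4: 107 + 188 + 600 + 4401 = 5296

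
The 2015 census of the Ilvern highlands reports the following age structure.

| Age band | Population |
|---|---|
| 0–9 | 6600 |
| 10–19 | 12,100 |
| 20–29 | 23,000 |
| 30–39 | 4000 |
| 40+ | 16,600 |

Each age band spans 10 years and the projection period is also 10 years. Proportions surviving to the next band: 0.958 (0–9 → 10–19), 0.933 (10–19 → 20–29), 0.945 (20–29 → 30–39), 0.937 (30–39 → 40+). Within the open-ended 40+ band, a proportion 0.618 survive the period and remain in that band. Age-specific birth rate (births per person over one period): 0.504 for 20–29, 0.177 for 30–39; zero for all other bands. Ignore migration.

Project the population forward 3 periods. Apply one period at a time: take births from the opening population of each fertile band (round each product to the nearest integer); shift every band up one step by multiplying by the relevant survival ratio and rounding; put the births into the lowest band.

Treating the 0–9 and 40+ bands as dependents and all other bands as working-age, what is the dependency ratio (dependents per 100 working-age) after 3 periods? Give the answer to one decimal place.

Period 1.
Births: 23000 × 0.504 = 11592, 4000 × 0.177 = 708 → 12300
10–19: 6600 × 0.958 = 6323
20–29: 12100 × 0.933 = 11289
30–39: 23000 × 0.945 = 21735
40+: 4000 × 0.937 + 16600 × 0.618 = 3748 + 10259 = 14007
Population now: 0–9=12300, 10–19=6323, 20–29=11289, 30–39=21735, 40+=14007
Period 2.
Births: 11289 × 0.504 = 5690, 21735 × 0.177 = 3847 → 9537
10–19: 12300 × 0.958 = 11783
20–29: 6323 × 0.933 = 5899
30–39: 11289 × 0.945 = 10668
40+: 21735 × 0.937 + 14007 × 0.618 = 20366 + 8656 = 29022
Population now: 0–9=9537, 10–19=11783, 20–29=5899, 30–39=10668, 40+=29022
Period 3.
Births: 5899 × 0.504 = 2973, 10668 × 0.177 = 1888 → 4861
10–19: 9537 × 0.958 = 9136
20–29: 11783 × 0.933 = 10994
30–39: 5899 × 0.945 = 5575
40+: 10668 × 0.937 + 29022 × 0.618 = 9996 + 17936 = 27932
Population now: 0–9=4861, 10–19=9136, 20–29=10994, 30–39=5575, 40+=27932
Dependents (band 0–9 + band 40+) = 4861 + 27932 = 32793; working-age = 25705; ratio = 32793/25705 × 100 = 127.6

127.6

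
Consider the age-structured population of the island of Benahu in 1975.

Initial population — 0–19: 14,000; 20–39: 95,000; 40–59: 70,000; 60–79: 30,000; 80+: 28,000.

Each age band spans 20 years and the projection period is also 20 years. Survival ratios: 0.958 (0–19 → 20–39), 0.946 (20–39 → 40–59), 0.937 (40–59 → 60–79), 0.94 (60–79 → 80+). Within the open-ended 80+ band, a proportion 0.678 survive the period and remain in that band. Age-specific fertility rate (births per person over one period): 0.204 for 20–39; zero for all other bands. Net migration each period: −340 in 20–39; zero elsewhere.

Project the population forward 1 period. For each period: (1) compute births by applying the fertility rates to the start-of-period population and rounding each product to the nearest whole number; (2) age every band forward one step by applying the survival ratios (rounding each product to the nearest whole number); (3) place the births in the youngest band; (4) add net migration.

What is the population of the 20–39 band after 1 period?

13072

Call the groups 1 to 5, youngest first.
Period 1.
Births: 95000 × 0.204 = 19380
Group 2: 14000 × 0.958 = 13412
Group 3: 95000 × 0.946 = 89870
Group 4: 70000 × 0.937 = 65590
Group 5: 30000 × 0.94 + 28000 × 0.678 = 28200 + 18984 = 47184
Net migration: Group 2 − 340 → 13072
Giving 19380 / 13072 / 89870 / 65590 / 47184.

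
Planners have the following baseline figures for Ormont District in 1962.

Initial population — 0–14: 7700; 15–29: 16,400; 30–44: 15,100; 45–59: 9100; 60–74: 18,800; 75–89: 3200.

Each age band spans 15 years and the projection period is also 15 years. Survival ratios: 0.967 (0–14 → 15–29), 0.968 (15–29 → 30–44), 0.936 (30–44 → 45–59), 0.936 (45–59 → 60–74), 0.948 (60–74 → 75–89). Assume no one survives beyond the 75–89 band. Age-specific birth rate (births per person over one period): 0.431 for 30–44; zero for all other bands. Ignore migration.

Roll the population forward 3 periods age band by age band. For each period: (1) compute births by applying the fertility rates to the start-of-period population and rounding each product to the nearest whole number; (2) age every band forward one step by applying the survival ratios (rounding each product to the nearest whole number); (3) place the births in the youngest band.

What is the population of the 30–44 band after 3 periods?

6092

After projecting period 1:
Births: 15100 × 0.431 = 6508
15–29: 7700 × 0.967 = 7446
30–44: 16400 × 0.968 = 15875
45–59: 15100 × 0.936 = 14134
60–74: 9100 × 0.936 = 8518
75–89: 18800 × 0.948 = 17822
→ [6508, 7446, 15875, 14134, 8518, 17822]
After projecting period 2:
Births: 15875 × 0.431 = 6842
15–29: 6508 × 0.967 = 6293
30–44: 7446 × 0.968 = 7208
45–59: 15875 × 0.936 = 14859
60–74: 14134 × 0.936 = 13229
75–89: 8518 × 0.948 = 8075
→ [6842, 6293, 7208, 14859, 13229, 8075]
After projecting period 3:
Births: 7208 × 0.431 = 3107
15–29: 6842 × 0.967 = 6616
30–44: 6293 × 0.968 = 6092
45–59: 7208 × 0.936 = 6747
60–74: 14859 × 0.936 = 13908
75–89: 13229 × 0.948 = 12541
→ [3107, 6616, 6092, 6747, 13908, 12541]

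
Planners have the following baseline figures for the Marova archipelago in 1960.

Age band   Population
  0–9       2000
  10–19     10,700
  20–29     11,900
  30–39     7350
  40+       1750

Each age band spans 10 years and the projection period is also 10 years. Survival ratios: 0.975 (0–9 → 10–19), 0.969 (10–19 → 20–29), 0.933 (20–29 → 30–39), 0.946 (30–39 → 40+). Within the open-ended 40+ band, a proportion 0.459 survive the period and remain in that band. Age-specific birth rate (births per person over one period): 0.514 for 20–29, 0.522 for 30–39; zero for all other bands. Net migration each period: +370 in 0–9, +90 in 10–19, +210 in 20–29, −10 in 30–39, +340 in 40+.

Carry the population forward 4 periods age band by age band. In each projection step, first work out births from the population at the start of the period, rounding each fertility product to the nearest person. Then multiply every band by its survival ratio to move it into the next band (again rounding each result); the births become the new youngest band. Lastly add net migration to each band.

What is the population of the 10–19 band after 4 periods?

6564

Let band 1 be 0–9 through band 5 = 40+.
[period 1]
Births: 11900 × 0.514 = 6117, 7350 × 0.522 = 3837 → 9954
Band 2: 2000 × 0.975 = 1950
Band 3: 10700 × 0.969 = 10368
Band 4: 11900 × 0.933 = 11103
Band 5: 7350 × 0.946 + 1750 × 0.459 = 6953 + 803 = 7756
Net migration: Band 1 + 370 → 10324; Band 2 + 90 → 2040; Band 3 + 210 → 10578; Band 4 − 10 → 11093; Band 5 + 340 → 8096
Giving 10324 / 2040 / 10578 / 11093 / 8096.
[period 2]
Births: 10578 × 0.514 = 5437, 11093 × 0.522 = 5791 → 11228
Band 2: 10324 × 0.975 = 10066
Band 3: 2040 × 0.969 = 1977
Band 4: 10578 × 0.933 = 9869
Band 5: 11093 × 0.946 + 8096 × 0.459 = 10494 + 3716 = 14210
Net migration: Band 1 + 370 → 11598; Band 2 + 90 → 10156; Band 3 + 210 → 2187; Band 4 − 10 → 9859; Band 5 + 340 → 14550
Giving 11598 / 10156 / 2187 / 9859 / 14550.
[period 3]
Births: 2187 × 0.514 = 1124, 9859 × 0.522 = 5146 → 6270
Band 2: 11598 × 0.975 = 11308
Band 3: 10156 × 0.969 = 9841
Band 4: 2187 × 0.933 = 2040
Band 5: 9859 × 0.946 + 14550 × 0.459 = 9327 + 6678 = 16005
Net migration: Band 1 + 370 → 6640; Band 2 + 90 → 11398; Band 3 + 210 → 10051; Band 4 − 10 → 2030; Band 5 + 340 → 16345
Giving 6640 / 11398 / 10051 / 2030 / 16345.
[period 4]
Births: 10051 × 0.514 = 5166, 2030 × 0.522 = 1060 → 6226
Band 2: 6640 × 0.975 = 6474
Band 3: 11398 × 0.969 = 11045
Band 4: 10051 × 0.933 = 9378
Band 5: 2030 × 0.946 + 16345 × 0.459 = 1920 + 7502 = 9422
Net migration: Band 1 + 370 → 6596; Band 2 + 90 → 6564; Band 3 + 210 → 11255; Band 4 − 10 → 9368; Band 5 + 340 → 9762
Giving 6596 / 6564 / 11255 / 9368 / 9762.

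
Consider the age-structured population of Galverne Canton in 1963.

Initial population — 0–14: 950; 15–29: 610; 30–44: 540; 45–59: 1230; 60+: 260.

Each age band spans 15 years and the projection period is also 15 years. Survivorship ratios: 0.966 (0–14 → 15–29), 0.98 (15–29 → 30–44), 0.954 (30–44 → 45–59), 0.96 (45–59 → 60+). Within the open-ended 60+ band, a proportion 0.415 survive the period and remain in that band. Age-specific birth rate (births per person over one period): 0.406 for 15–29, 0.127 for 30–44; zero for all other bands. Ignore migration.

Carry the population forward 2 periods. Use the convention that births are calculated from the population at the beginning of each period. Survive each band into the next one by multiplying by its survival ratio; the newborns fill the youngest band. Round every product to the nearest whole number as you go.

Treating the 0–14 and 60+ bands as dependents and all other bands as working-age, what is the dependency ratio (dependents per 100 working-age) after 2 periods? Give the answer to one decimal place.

83.2

After projecting period 1:
Births: 610 × 0.406 = 248, 540 × 0.127 = 69 → 317
15–29: 950 × 0.966 = 918
30–44: 610 × 0.98 = 598
45–59: 540 × 0.954 = 515
60+: 1230 × 0.96 + 260 × 0.415 = 1181 + 108 = 1289
Giving 317 / 918 / 598 / 515 / 1289.
After projecting period 2:
Births: 918 × 0.406 = 373, 598 × 0.127 = 76 → 449
15–29: 317 × 0.966 = 306
30–44: 918 × 0.98 = 900
45–59: 598 × 0.954 = 570
60+: 515 × 0.96 + 1289 × 0.415 = 494 + 535 = 1029
Giving 449 / 306 / 900 / 570 / 1029.
Dependents (band 0–14 + band 60+) = 449 + 1029 = 1478; working-age = 1776; ratio = 1478/1776 × 100 = 83.2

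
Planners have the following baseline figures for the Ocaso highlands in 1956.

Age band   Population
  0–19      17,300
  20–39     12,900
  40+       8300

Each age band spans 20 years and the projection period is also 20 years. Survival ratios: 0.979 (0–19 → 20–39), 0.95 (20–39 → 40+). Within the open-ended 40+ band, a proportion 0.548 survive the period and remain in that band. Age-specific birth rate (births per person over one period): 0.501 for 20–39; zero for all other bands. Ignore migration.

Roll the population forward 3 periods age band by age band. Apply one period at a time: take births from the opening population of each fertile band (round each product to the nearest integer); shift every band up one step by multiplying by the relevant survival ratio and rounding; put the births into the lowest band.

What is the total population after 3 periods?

Period 1.
Births: 12900 * 0.501 = 6463
20–39: 17300 * 0.979 = 16937
40+: 12900 * 0.95 + 8300 * 0.548 = 12255 + 4548 = 16803
→ [6463, 16937, 16803]
Period 2.
Births: 16937 * 0.501 = 8485
20–39: 6463 * 0.979 = 6327
40+: 16937 * 0.95 + 16803 * 0.548 = 16090 + 9208 = 25298
→ [8485, 6327, 25298]
Period 3.
Births: 6327 * 0.501 = 3170
20–39: 8485 * 0.979 = 8307
40+: 6327 * 0.95 + 25298 * 0.548 = 6011 + 13863 = 19874
→ [3170, 8307, 19874]
Total after period 3: 3170 + 8307 + 19874 = 31351

31351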